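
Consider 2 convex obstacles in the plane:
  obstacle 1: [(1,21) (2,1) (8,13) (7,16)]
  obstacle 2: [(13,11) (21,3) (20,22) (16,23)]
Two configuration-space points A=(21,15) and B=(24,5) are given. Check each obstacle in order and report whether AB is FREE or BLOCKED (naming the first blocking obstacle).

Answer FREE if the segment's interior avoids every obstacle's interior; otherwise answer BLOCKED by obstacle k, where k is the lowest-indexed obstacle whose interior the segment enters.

Obstacle 1 [(1,21) (2,1) (8,13) (7,16)]:
  edge (1,21)–(2,1): clear
  edge (2,1)–(8,13): clear
  edge (8,13)–(7,16): clear
  edge (7,16)–(1,21): clear
  midpoint (45/2,10) outside
  → clear
Obstacle 2 [(13,11) (21,3) (20,22) (16,23)]:
  edge (13,11)–(21,3): clear
  edge (21,3)–(20,22): clear
  edge (20,22)–(16,23): clear
  edge (16,23)–(13,11): clear
  midpoint (45/2,10) outside
  → clear

FREE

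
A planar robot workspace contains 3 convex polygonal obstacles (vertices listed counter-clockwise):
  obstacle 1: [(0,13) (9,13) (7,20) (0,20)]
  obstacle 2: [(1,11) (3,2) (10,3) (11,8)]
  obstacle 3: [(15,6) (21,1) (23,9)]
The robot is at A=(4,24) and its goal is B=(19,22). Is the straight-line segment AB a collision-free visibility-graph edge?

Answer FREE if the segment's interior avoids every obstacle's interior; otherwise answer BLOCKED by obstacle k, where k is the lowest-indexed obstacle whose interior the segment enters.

Obstacle 1 [(0,13) (9,13) (7,20) (0,20)]:
  edge (0,13)–(9,13): clear
  edge (9,13)–(7,20): clear
  edge (7,20)–(0,20): clear
  edge (0,20)–(0,13): clear
  midpoint (23/2,23) outside
  → clear
Obstacle 2 [(1,11) (3,2) (10,3) (11,8)]:
  edge (1,11)–(3,2): clear
  edge (3,2)–(10,3): clear
  edge (10,3)–(11,8): clear
  edge (11,8)–(1,11): clear
  midpoint (23/2,23) outside
  → clear
Obstacle 3 [(15,6) (21,1) (23,9)]:
  edge (15,6)–(21,1): clear
  edge (21,1)–(23,9): clear
  edge (23,9)–(15,6): clear
  midpoint (23/2,23) outside
  → clear

FREE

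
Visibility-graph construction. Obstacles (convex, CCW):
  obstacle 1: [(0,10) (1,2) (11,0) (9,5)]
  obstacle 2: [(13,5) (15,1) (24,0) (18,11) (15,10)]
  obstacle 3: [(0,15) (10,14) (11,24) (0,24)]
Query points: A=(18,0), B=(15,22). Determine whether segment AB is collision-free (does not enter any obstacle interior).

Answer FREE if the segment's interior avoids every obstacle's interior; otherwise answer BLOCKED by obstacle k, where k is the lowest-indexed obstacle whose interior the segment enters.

BLOCKED by obstacle 2

Obstacle 1 [(0,10) (1,2) (11,0) (9,5)]:
  edge (0,10)–(1,2): clear
  edge (1,2)–(11,0): clear
  edge (11,0)–(9,5): clear
  edge (9,5)–(0,10): clear
  midpoint (33/2,11) outside
  → clear
Obstacle 2 [(13,5) (15,1) (24,0) (18,11) (15,10)]:
  edge (13,5)–(15,1): clear
  edge (15,1)–(24,0): crosses AB
  edge (24,0)–(18,11): clear
  edge (18,11)–(15,10): crosses AB
  edge (15,10)–(13,5): clear
  → BLOCKED
Obstacle 3 [(0,15) (10,14) (11,24) (0,24)]:
  edge (0,15)–(10,14): clear
  edge (10,14)–(11,24): clear
  edge (11,24)–(0,24): clear
  edge (0,24)–(0,15): clear
  midpoint (33/2,11) outside
  → clear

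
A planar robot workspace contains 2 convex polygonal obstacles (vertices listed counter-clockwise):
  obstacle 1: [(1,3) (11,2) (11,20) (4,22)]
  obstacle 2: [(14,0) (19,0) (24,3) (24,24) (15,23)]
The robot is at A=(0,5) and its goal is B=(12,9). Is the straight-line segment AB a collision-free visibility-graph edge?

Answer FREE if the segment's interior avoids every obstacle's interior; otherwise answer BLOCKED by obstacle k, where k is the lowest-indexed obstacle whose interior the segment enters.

BLOCKED by obstacle 1

Obstacle 1 [(1,3) (11,2) (11,20) (4,22)]:
  edge (1,3)–(11,2): clear
  edge (11,2)–(11,20): crosses AB
  edge (11,20)–(4,22): clear
  edge (4,22)–(1,3): crosses AB
  → BLOCKED
Obstacle 2 [(14,0) (19,0) (24,3) (24,24) (15,23)]:
  edge (14,0)–(19,0): clear
  edge (19,0)–(24,3): clear
  edge (24,3)–(24,24): clear
  edge (24,24)–(15,23): clear
  edge (15,23)–(14,0): clear
  midpoint (6,7) outside
  → clear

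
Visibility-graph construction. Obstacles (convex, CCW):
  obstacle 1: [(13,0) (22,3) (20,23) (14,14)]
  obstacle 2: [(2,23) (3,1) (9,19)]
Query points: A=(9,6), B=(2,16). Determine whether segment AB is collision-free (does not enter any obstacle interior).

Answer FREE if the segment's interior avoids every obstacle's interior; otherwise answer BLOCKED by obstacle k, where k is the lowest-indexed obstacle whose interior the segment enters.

BLOCKED by obstacle 2

Obstacle 1 [(13,0) (22,3) (20,23) (14,14)]:
  edge (13,0)–(22,3): clear
  edge (22,3)–(20,23): clear
  edge (20,23)–(14,14): clear
  edge (14,14)–(13,0): clear
  midpoint (11/2,11) outside
  → clear
Obstacle 2 [(2,23) (3,1) (9,19)]:
  edge (2,23)–(3,1): crosses AB
  edge (3,1)–(9,19): crosses AB
  edge (9,19)–(2,23): clear
  → BLOCKED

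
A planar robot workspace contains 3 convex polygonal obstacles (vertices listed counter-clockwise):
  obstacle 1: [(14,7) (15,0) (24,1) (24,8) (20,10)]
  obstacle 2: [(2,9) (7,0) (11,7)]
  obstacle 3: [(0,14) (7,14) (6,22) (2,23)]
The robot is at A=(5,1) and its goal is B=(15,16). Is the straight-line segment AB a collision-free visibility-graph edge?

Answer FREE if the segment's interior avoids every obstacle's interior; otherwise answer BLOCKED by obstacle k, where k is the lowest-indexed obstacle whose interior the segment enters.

Obstacle 1 [(14,7) (15,0) (24,1) (24,8) (20,10)]:
  edge (14,7)–(15,0): clear
  edge (15,0)–(24,1): clear
  edge (24,1)–(24,8): clear
  edge (24,8)–(20,10): clear
  edge (20,10)–(14,7): clear
  midpoint (10,17/2) outside
  → clear
Obstacle 2 [(2,9) (7,0) (11,7)]:
  edge (2,9)–(7,0): crosses AB
  edge (7,0)–(11,7): clear
  edge (11,7)–(2,9): crosses AB
  → BLOCKED
Obstacle 3 [(0,14) (7,14) (6,22) (2,23)]:
  edge (0,14)–(7,14): clear
  edge (7,14)–(6,22): clear
  edge (6,22)–(2,23): clear
  edge (2,23)–(0,14): clear
  midpoint (10,17/2) outside
  → clear

BLOCKED by obstacle 2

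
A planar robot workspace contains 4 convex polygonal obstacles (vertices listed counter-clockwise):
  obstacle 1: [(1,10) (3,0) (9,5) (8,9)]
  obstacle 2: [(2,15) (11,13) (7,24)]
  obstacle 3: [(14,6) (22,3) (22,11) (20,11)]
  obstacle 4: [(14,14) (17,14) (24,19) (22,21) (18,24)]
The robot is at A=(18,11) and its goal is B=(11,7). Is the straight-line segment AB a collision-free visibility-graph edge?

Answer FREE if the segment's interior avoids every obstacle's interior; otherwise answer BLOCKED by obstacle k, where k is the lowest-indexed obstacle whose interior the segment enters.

FREE

Obstacle 1 [(1,10) (3,0) (9,5) (8,9)]:
  edge (1,10)–(3,0): clear
  edge (3,0)–(9,5): clear
  edge (9,5)–(8,9): clear
  edge (8,9)–(1,10): clear
  midpoint (29/2,9) outside
  → clear
Obstacle 2 [(2,15) (11,13) (7,24)]:
  edge (2,15)–(11,13): clear
  edge (11,13)–(7,24): clear
  edge (7,24)–(2,15): clear
  midpoint (29/2,9) outside
  → clear
Obstacle 3 [(14,6) (22,3) (22,11) (20,11)]:
  edge (14,6)–(22,3): clear
  edge (22,3)–(22,11): clear
  edge (22,11)–(20,11): clear
  edge (20,11)–(14,6): clear
  midpoint (29/2,9) outside
  → clear
Obstacle 4 [(14,14) (17,14) (24,19) (22,21) (18,24)]:
  edge (14,14)–(17,14): clear
  edge (17,14)–(24,19): clear
  edge (24,19)–(22,21): clear
  edge (22,21)–(18,24): clear
  edge (18,24)–(14,14): clear
  midpoint (29/2,9) outside
  → clear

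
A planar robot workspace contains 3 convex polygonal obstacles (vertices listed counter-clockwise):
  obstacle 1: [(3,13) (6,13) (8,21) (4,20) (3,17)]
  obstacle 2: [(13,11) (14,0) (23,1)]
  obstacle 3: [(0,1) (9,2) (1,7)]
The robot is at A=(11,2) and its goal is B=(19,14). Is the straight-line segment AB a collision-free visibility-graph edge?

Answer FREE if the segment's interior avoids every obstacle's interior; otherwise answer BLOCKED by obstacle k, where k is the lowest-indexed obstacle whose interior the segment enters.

BLOCKED by obstacle 2

Obstacle 1 [(3,13) (6,13) (8,21) (4,20) (3,17)]:
  edge (3,13)–(6,13): clear
  edge (6,13)–(8,21): clear
  edge (8,21)–(4,20): clear
  edge (4,20)–(3,17): clear
  edge (3,17)–(3,13): clear
  midpoint (15,8) outside
  → clear
Obstacle 2 [(13,11) (14,0) (23,1)]:
  edge (13,11)–(14,0): crosses AB
  edge (14,0)–(23,1): clear
  edge (23,1)–(13,11): crosses AB
  → BLOCKED
Obstacle 3 [(0,1) (9,2) (1,7)]:
  edge (0,1)–(9,2): clear
  edge (9,2)–(1,7): clear
  edge (1,7)–(0,1): clear
  midpoint (15,8) outside
  → clear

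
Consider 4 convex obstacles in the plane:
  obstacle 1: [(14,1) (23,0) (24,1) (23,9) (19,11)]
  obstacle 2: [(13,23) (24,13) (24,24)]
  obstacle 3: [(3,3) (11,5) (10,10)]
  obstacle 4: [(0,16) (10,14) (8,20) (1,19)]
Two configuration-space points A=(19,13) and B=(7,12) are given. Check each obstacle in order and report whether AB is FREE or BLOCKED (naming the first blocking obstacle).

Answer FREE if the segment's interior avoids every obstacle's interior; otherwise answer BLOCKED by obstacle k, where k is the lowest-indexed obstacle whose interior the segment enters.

Obstacle 1 [(14,1) (23,0) (24,1) (23,9) (19,11)]:
  edge (14,1)–(23,0): clear
  edge (23,0)–(24,1): clear
  edge (24,1)–(23,9): clear
  edge (23,9)–(19,11): clear
  edge (19,11)–(14,1): clear
  midpoint (13,25/2) outside
  → clear
Obstacle 2 [(13,23) (24,13) (24,24)]:
  edge (13,23)–(24,13): clear
  edge (24,13)–(24,24): clear
  edge (24,24)–(13,23): clear
  midpoint (13,25/2) outside
  → clear
Obstacle 3 [(3,3) (11,5) (10,10)]:
  edge (3,3)–(11,5): clear
  edge (11,5)–(10,10): clear
  edge (10,10)–(3,3): clear
  midpoint (13,25/2) outside
  → clear
Obstacle 4 [(0,16) (10,14) (8,20) (1,19)]:
  edge (0,16)–(10,14): clear
  edge (10,14)–(8,20): clear
  edge (8,20)–(1,19): clear
  edge (1,19)–(0,16): clear
  midpoint (13,25/2) outside
  → clear

FREE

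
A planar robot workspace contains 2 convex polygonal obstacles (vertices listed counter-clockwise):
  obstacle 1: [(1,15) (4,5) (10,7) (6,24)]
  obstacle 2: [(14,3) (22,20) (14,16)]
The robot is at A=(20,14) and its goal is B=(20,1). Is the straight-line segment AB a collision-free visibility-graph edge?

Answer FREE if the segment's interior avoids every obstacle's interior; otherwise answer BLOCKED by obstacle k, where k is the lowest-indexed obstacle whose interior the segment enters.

Obstacle 1 [(1,15) (4,5) (10,7) (6,24)]:
  edge (1,15)–(4,5): clear
  edge (4,5)–(10,7): clear
  edge (10,7)–(6,24): clear
  edge (6,24)–(1,15): clear
  midpoint (20,15/2) outside
  → clear
Obstacle 2 [(14,3) (22,20) (14,16)]:
  edge (14,3)–(22,20): clear
  edge (22,20)–(14,16): clear
  edge (14,16)–(14,3): clear
  midpoint (20,15/2) outside
  → clear

FREE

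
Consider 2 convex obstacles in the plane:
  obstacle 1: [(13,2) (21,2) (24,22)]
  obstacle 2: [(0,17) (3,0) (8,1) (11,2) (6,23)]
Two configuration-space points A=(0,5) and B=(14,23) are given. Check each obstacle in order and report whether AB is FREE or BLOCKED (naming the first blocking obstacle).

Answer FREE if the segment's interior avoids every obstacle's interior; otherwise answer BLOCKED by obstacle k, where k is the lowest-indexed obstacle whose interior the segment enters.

Obstacle 1 [(13,2) (21,2) (24,22)]:
  edge (13,2)–(21,2): clear
  edge (21,2)–(24,22): clear
  edge (24,22)–(13,2): clear
  midpoint (7,14) outside
  → clear
Obstacle 2 [(0,17) (3,0) (8,1) (11,2) (6,23)]:
  edge (0,17)–(3,0): crosses AB
  edge (3,0)–(8,1): clear
  edge (8,1)–(11,2): clear
  edge (11,2)–(6,23): crosses AB
  edge (6,23)–(0,17): clear
  → BLOCKED

BLOCKED by obstacle 2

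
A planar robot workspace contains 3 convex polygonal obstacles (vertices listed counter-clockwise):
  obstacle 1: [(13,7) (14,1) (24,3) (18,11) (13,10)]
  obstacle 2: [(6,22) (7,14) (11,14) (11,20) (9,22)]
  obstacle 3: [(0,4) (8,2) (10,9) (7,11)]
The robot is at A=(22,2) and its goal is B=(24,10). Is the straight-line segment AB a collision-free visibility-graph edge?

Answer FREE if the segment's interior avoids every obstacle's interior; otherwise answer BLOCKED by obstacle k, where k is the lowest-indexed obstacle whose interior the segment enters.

BLOCKED by obstacle 1

Obstacle 1 [(13,7) (14,1) (24,3) (18,11) (13,10)]:
  edge (13,7)–(14,1): clear
  edge (14,1)–(24,3): crosses AB
  edge (24,3)–(18,11): crosses AB
  edge (18,11)–(13,10): clear
  edge (13,10)–(13,7): clear
  → BLOCKED
Obstacle 2 [(6,22) (7,14) (11,14) (11,20) (9,22)]:
  edge (6,22)–(7,14): clear
  edge (7,14)–(11,14): clear
  edge (11,14)–(11,20): clear
  edge (11,20)–(9,22): clear
  edge (9,22)–(6,22): clear
  midpoint (23,6) outside
  → clear
Obstacle 3 [(0,4) (8,2) (10,9) (7,11)]:
  edge (0,4)–(8,2): clear
  edge (8,2)–(10,9): clear
  edge (10,9)–(7,11): clear
  edge (7,11)–(0,4): clear
  midpoint (23,6) outside
  → clear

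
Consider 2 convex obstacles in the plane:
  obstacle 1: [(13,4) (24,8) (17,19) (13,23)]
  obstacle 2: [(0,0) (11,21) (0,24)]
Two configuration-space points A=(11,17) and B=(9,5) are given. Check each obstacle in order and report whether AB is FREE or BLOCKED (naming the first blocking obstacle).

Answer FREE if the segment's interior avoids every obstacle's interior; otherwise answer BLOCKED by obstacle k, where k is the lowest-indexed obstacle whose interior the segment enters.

FREE

Obstacle 1 [(13,4) (24,8) (17,19) (13,23)]:
  edge (13,4)–(24,8): clear
  edge (24,8)–(17,19): clear
  edge (17,19)–(13,23): clear
  edge (13,23)–(13,4): clear
  midpoint (10,11) outside
  → clear
Obstacle 2 [(0,0) (11,21) (0,24)]:
  edge (0,0)–(11,21): clear
  edge (11,21)–(0,24): clear
  edge (0,24)–(0,0): clear
  midpoint (10,11) outside
  → clear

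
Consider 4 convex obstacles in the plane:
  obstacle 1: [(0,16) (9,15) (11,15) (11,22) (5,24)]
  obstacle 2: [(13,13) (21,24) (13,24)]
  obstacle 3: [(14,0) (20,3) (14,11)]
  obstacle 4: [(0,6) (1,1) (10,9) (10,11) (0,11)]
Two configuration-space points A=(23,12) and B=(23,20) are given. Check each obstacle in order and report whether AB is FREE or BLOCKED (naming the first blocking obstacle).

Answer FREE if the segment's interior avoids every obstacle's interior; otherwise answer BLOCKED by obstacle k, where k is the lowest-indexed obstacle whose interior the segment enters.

Obstacle 1 [(0,16) (9,15) (11,15) (11,22) (5,24)]:
  edge (0,16)–(9,15): clear
  edge (9,15)–(11,15): clear
  edge (11,15)–(11,22): clear
  edge (11,22)–(5,24): clear
  edge (5,24)–(0,16): clear
  midpoint (23,16) outside
  → clear
Obstacle 2 [(13,13) (21,24) (13,24)]:
  edge (13,13)–(21,24): clear
  edge (21,24)–(13,24): clear
  edge (13,24)–(13,13): clear
  midpoint (23,16) outside
  → clear
Obstacle 3 [(14,0) (20,3) (14,11)]:
  edge (14,0)–(20,3): clear
  edge (20,3)–(14,11): clear
  edge (14,11)–(14,0): clear
  midpoint (23,16) outside
  → clear
Obstacle 4 [(0,6) (1,1) (10,9) (10,11) (0,11)]:
  edge (0,6)–(1,1): clear
  edge (1,1)–(10,9): clear
  edge (10,9)–(10,11): clear
  edge (10,11)–(0,11): clear
  edge (0,11)–(0,6): clear
  midpoint (23,16) outside
  → clear

FREE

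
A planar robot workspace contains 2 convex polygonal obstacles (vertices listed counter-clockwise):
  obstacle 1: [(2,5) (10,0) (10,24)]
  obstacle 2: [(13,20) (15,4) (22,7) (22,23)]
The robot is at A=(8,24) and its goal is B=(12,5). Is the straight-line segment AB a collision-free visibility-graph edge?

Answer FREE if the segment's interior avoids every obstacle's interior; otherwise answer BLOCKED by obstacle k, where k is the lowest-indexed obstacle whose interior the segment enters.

Obstacle 1 [(2,5) (10,0) (10,24)]:
  edge (2,5)–(10,0): clear
  edge (10,0)–(10,24): crosses AB
  edge (10,24)–(2,5): crosses AB
  → BLOCKED
Obstacle 2 [(13,20) (15,4) (22,7) (22,23)]:
  edge (13,20)–(15,4): clear
  edge (15,4)–(22,7): clear
  edge (22,7)–(22,23): clear
  edge (22,23)–(13,20): clear
  midpoint (10,29/2) outside
  → clear

BLOCKED by obstacle 1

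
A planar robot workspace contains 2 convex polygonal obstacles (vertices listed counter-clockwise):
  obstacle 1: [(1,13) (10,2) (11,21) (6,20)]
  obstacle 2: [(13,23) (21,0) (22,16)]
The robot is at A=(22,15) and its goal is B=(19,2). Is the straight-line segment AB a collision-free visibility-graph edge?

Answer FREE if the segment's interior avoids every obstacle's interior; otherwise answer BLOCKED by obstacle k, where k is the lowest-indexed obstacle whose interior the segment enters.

BLOCKED by obstacle 2

Obstacle 1 [(1,13) (10,2) (11,21) (6,20)]:
  edge (1,13)–(10,2): clear
  edge (10,2)–(11,21): clear
  edge (11,21)–(6,20): clear
  edge (6,20)–(1,13): clear
  midpoint (41/2,17/2) outside
  → clear
Obstacle 2 [(13,23) (21,0) (22,16)]:
  edge (13,23)–(21,0): crosses AB
  edge (21,0)–(22,16): crosses AB
  edge (22,16)–(13,23): clear
  → BLOCKED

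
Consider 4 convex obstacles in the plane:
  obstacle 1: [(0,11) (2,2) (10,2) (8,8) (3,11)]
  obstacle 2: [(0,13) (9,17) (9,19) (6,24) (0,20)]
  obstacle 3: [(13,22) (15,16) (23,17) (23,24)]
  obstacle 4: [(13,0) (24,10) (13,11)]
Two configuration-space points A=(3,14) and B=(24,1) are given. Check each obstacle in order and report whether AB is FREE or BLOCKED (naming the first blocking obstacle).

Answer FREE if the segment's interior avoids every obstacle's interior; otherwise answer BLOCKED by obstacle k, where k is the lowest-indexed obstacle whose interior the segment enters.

BLOCKED by obstacle 4

Obstacle 1 [(0,11) (2,2) (10,2) (8,8) (3,11)]:
  edge (0,11)–(2,2): clear
  edge (2,2)–(10,2): clear
  edge (10,2)–(8,8): clear
  edge (8,8)–(3,11): clear
  edge (3,11)–(0,11): clear
  midpoint (27/2,15/2) outside
  → clear
Obstacle 2 [(0,13) (9,17) (9,19) (6,24) (0,20)]:
  edge (0,13)–(9,17): clear
  edge (9,17)–(9,19): clear
  edge (9,19)–(6,24): clear
  edge (6,24)–(0,20): clear
  edge (0,20)–(0,13): clear
  midpoint (27/2,15/2) outside
  → clear
Obstacle 3 [(13,22) (15,16) (23,17) (23,24)]:
  edge (13,22)–(15,16): clear
  edge (15,16)–(23,17): clear
  edge (23,17)–(23,24): clear
  edge (23,24)–(13,22): clear
  midpoint (27/2,15/2) outside
  → clear
Obstacle 4 [(13,0) (24,10) (13,11)]:
  edge (13,0)–(24,10): crosses AB
  edge (24,10)–(13,11): clear
  edge (13,11)–(13,0): crosses AB
  → BLOCKED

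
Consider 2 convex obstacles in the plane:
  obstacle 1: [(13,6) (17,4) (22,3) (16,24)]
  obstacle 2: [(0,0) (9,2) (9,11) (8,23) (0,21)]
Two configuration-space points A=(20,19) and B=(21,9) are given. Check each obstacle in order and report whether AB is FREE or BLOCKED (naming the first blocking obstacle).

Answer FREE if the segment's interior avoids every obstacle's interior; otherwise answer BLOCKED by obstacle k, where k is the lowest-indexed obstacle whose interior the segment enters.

Obstacle 1 [(13,6) (17,4) (22,3) (16,24)]:
  edge (13,6)–(17,4): clear
  edge (17,4)–(22,3): clear
  edge (22,3)–(16,24): clear
  edge (16,24)–(13,6): clear
  midpoint (41/2,14) outside
  → clear
Obstacle 2 [(0,0) (9,2) (9,11) (8,23) (0,21)]:
  edge (0,0)–(9,2): clear
  edge (9,2)–(9,11): clear
  edge (9,11)–(8,23): clear
  edge (8,23)–(0,21): clear
  edge (0,21)–(0,0): clear
  midpoint (41/2,14) outside
  → clear

FREE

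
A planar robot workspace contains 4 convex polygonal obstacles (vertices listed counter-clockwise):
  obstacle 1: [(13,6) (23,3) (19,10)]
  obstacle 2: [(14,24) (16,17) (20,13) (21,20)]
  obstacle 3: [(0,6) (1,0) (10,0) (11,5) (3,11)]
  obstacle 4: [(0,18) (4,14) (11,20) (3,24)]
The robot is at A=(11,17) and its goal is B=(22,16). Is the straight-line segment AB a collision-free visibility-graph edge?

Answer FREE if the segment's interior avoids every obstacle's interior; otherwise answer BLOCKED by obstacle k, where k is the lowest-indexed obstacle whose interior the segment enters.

BLOCKED by obstacle 2

Obstacle 1 [(13,6) (23,3) (19,10)]:
  edge (13,6)–(23,3): clear
  edge (23,3)–(19,10): clear
  edge (19,10)–(13,6): clear
  midpoint (33/2,33/2) outside
  → clear
Obstacle 2 [(14,24) (16,17) (20,13) (21,20)]:
  edge (14,24)–(16,17): clear
  edge (16,17)–(20,13): crosses AB
  edge (20,13)–(21,20): crosses AB
  edge (21,20)–(14,24): clear
  → BLOCKED
Obstacle 3 [(0,6) (1,0) (10,0) (11,5) (3,11)]:
  edge (0,6)–(1,0): clear
  edge (1,0)–(10,0): clear
  edge (10,0)–(11,5): clear
  edge (11,5)–(3,11): clear
  edge (3,11)–(0,6): clear
  midpoint (33/2,33/2) outside
  → clear
Obstacle 4 [(0,18) (4,14) (11,20) (3,24)]:
  edge (0,18)–(4,14): clear
  edge (4,14)–(11,20): clear
  edge (11,20)–(3,24): clear
  edge (3,24)–(0,18): clear
  midpoint (33/2,33/2) outside
  → clear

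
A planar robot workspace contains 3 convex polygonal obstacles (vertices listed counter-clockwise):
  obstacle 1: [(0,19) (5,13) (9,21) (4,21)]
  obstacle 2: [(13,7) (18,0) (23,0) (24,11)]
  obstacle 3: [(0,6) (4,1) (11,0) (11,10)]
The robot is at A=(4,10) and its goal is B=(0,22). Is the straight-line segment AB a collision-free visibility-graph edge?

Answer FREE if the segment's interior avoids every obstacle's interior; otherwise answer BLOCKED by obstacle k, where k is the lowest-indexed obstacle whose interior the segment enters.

Obstacle 1 [(0,19) (5,13) (9,21) (4,21)]:
  edge (0,19)–(5,13): crosses AB
  edge (5,13)–(9,21): clear
  edge (9,21)–(4,21): clear
  edge (4,21)–(0,19): crosses AB
  → BLOCKED
Obstacle 2 [(13,7) (18,0) (23,0) (24,11)]:
  edge (13,7)–(18,0): clear
  edge (18,0)–(23,0): clear
  edge (23,0)–(24,11): clear
  edge (24,11)–(13,7): clear
  midpoint (2,16) outside
  → clear
Obstacle 3 [(0,6) (4,1) (11,0) (11,10)]:
  edge (0,6)–(4,1): clear
  edge (4,1)–(11,0): clear
  edge (11,0)–(11,10): clear
  edge (11,10)–(0,6): clear
  midpoint (2,16) outside
  → clear

BLOCKED by obstacle 1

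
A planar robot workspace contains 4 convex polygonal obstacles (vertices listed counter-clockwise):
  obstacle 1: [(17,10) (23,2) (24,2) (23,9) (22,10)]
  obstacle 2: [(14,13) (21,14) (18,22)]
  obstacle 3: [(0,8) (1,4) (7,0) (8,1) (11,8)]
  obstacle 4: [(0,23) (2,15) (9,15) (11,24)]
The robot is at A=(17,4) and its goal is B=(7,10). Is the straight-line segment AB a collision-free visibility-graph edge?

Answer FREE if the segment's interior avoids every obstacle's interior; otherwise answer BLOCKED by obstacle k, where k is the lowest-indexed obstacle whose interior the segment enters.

Obstacle 1 [(17,10) (23,2) (24,2) (23,9) (22,10)]:
  edge (17,10)–(23,2): clear
  edge (23,2)–(24,2): clear
  edge (24,2)–(23,9): clear
  edge (23,9)–(22,10): clear
  edge (22,10)–(17,10): clear
  midpoint (12,7) outside
  → clear
Obstacle 2 [(14,13) (21,14) (18,22)]:
  edge (14,13)–(21,14): clear
  edge (21,14)–(18,22): clear
  edge (18,22)–(14,13): clear
  midpoint (12,7) outside
  → clear
Obstacle 3 [(0,8) (1,4) (7,0) (8,1) (11,8)]:
  edge (0,8)–(1,4): clear
  edge (1,4)–(7,0): clear
  edge (7,0)–(8,1): clear
  edge (8,1)–(11,8): crosses AB
  edge (11,8)–(0,8): crosses AB
  → BLOCKED
Obstacle 4 [(0,23) (2,15) (9,15) (11,24)]:
  edge (0,23)–(2,15): clear
  edge (2,15)–(9,15): clear
  edge (9,15)–(11,24): clear
  edge (11,24)–(0,23): clear
  midpoint (12,7) outside
  → clear

BLOCKED by obstacle 3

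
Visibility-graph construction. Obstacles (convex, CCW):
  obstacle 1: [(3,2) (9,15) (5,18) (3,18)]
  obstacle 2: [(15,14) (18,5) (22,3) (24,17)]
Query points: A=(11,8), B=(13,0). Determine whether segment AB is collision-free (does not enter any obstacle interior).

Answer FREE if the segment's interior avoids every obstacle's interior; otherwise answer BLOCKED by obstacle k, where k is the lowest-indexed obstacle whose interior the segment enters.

FREE

Obstacle 1 [(3,2) (9,15) (5,18) (3,18)]:
  edge (3,2)–(9,15): clear
  edge (9,15)–(5,18): clear
  edge (5,18)–(3,18): clear
  edge (3,18)–(3,2): clear
  midpoint (12,4) outside
  → clear
Obstacle 2 [(15,14) (18,5) (22,3) (24,17)]:
  edge (15,14)–(18,5): clear
  edge (18,5)–(22,3): clear
  edge (22,3)–(24,17): clear
  edge (24,17)–(15,14): clear
  midpoint (12,4) outside
  → clear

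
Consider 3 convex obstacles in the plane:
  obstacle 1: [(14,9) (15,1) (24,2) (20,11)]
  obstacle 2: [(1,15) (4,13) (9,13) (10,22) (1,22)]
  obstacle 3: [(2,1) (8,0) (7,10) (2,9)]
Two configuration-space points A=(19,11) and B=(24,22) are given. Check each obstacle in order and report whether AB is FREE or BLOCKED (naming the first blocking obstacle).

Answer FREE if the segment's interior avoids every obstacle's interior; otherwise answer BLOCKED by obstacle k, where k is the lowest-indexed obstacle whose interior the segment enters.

FREE

Obstacle 1 [(14,9) (15,1) (24,2) (20,11)]:
  edge (14,9)–(15,1): clear
  edge (15,1)–(24,2): clear
  edge (24,2)–(20,11): clear
  edge (20,11)–(14,9): clear
  midpoint (43/2,33/2) outside
  → clear
Obstacle 2 [(1,15) (4,13) (9,13) (10,22) (1,22)]:
  edge (1,15)–(4,13): clear
  edge (4,13)–(9,13): clear
  edge (9,13)–(10,22): clear
  edge (10,22)–(1,22): clear
  edge (1,22)–(1,15): clear
  midpoint (43/2,33/2) outside
  → clear
Obstacle 3 [(2,1) (8,0) (7,10) (2,9)]:
  edge (2,1)–(8,0): clear
  edge (8,0)–(7,10): clear
  edge (7,10)–(2,9): clear
  edge (2,9)–(2,1): clear
  midpoint (43/2,33/2) outside
  → clear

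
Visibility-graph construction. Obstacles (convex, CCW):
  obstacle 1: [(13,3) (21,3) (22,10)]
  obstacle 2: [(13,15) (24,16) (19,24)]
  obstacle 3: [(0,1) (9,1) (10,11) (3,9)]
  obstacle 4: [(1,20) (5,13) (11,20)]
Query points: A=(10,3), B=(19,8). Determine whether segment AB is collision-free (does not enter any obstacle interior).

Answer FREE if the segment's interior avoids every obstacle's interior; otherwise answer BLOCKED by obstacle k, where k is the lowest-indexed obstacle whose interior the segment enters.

Obstacle 1 [(13,3) (21,3) (22,10)]:
  edge (13,3)–(21,3): clear
  edge (21,3)–(22,10): clear
  edge (22,10)–(13,3): clear
  midpoint (29/2,11/2) outside
  → clear
Obstacle 2 [(13,15) (24,16) (19,24)]:
  edge (13,15)–(24,16): clear
  edge (24,16)–(19,24): clear
  edge (19,24)–(13,15): clear
  midpoint (29/2,11/2) outside
  → clear
Obstacle 3 [(0,1) (9,1) (10,11) (3,9)]:
  edge (0,1)–(9,1): clear
  edge (9,1)–(10,11): clear
  edge (10,11)–(3,9): clear
  edge (3,9)–(0,1): clear
  midpoint (29/2,11/2) outside
  → clear
Obstacle 4 [(1,20) (5,13) (11,20)]:
  edge (1,20)–(5,13): clear
  edge (5,13)–(11,20): clear
  edge (11,20)–(1,20): clear
  midpoint (29/2,11/2) outside
  → clear

FREE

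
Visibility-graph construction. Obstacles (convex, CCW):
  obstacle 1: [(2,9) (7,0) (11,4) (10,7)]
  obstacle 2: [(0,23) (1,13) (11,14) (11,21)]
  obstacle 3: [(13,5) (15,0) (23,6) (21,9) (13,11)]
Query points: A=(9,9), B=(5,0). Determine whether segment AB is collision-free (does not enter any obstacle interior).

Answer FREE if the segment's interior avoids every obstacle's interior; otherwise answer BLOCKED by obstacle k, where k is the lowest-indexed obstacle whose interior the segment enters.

Obstacle 1 [(2,9) (7,0) (11,4) (10,7)]:
  edge (2,9)–(7,0): crosses AB
  edge (7,0)–(11,4): clear
  edge (11,4)–(10,7): clear
  edge (10,7)–(2,9): crosses AB
  → BLOCKED
Obstacle 2 [(0,23) (1,13) (11,14) (11,21)]:
  edge (0,23)–(1,13): clear
  edge (1,13)–(11,14): clear
  edge (11,14)–(11,21): clear
  edge (11,21)–(0,23): clear
  midpoint (7,9/2) outside
  → clear
Obstacle 3 [(13,5) (15,0) (23,6) (21,9) (13,11)]:
  edge (13,5)–(15,0): clear
  edge (15,0)–(23,6): clear
  edge (23,6)–(21,9): clear
  edge (21,9)–(13,11): clear
  edge (13,11)–(13,5): clear
  midpoint (7,9/2) outside
  → clear

BLOCKED by obstacle 1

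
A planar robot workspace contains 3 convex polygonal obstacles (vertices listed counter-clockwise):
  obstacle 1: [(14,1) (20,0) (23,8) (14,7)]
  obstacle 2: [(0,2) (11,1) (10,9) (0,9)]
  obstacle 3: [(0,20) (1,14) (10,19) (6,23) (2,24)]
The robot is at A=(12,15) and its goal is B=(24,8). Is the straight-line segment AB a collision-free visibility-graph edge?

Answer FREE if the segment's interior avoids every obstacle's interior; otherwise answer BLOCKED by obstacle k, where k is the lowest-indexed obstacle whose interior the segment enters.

Obstacle 1 [(14,1) (20,0) (23,8) (14,7)]:
  edge (14,1)–(20,0): clear
  edge (20,0)–(23,8): clear
  edge (23,8)–(14,7): clear
  edge (14,7)–(14,1): clear
  midpoint (18,23/2) outside
  → clear
Obstacle 2 [(0,2) (11,1) (10,9) (0,9)]:
  edge (0,2)–(11,1): clear
  edge (11,1)–(10,9): clear
  edge (10,9)–(0,9): clear
  edge (0,9)–(0,2): clear
  midpoint (18,23/2) outside
  → clear
Obstacle 3 [(0,20) (1,14) (10,19) (6,23) (2,24)]:
  edge (0,20)–(1,14): clear
  edge (1,14)–(10,19): clear
  edge (10,19)–(6,23): clear
  edge (6,23)–(2,24): clear
  edge (2,24)–(0,20): clear
  midpoint (18,23/2) outside
  → clear

FREE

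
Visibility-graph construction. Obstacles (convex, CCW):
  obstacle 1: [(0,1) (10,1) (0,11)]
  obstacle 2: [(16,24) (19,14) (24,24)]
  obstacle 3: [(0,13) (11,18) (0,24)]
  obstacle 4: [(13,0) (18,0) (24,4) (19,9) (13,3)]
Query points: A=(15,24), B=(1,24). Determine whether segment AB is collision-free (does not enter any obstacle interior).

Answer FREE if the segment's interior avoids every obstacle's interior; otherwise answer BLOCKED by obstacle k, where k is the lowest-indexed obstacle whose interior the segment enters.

Obstacle 1 [(0,1) (10,1) (0,11)]:
  edge (0,1)–(10,1): clear
  edge (10,1)–(0,11): clear
  edge (0,11)–(0,1): clear
  midpoint (8,24) outside
  → clear
Obstacle 2 [(16,24) (19,14) (24,24)]:
  edge (16,24)–(19,14): clear
  edge (19,14)–(24,24): clear
  edge (24,24)–(16,24): clear
  midpoint (8,24) outside
  → clear
Obstacle 3 [(0,13) (11,18) (0,24)]:
  edge (0,13)–(11,18): clear
  edge (11,18)–(0,24): clear
  edge (0,24)–(0,13): clear
  midpoint (8,24) outside
  → clear
Obstacle 4 [(13,0) (18,0) (24,4) (19,9) (13,3)]:
  edge (13,0)–(18,0): clear
  edge (18,0)–(24,4): clear
  edge (24,4)–(19,9): clear
  edge (19,9)–(13,3): clear
  edge (13,3)–(13,0): clear
  midpoint (8,24) outside
  → clear

FREE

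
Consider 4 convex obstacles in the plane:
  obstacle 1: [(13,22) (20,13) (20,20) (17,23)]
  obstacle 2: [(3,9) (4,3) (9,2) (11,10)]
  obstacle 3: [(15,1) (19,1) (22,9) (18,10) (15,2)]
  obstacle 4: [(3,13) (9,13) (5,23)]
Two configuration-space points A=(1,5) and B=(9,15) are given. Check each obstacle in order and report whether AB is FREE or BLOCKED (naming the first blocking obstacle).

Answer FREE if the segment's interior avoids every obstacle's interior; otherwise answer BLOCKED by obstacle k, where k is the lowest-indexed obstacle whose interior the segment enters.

BLOCKED by obstacle 2

Obstacle 1 [(13,22) (20,13) (20,20) (17,23)]:
  edge (13,22)–(20,13): clear
  edge (20,13)–(20,20): clear
  edge (20,20)–(17,23): clear
  edge (17,23)–(13,22): clear
  midpoint (5,10) outside
  → clear
Obstacle 2 [(3,9) (4,3) (9,2) (11,10)]:
  edge (3,9)–(4,3): crosses AB
  edge (4,3)–(9,2): clear
  edge (9,2)–(11,10): clear
  edge (11,10)–(3,9): crosses AB
  → BLOCKED
Obstacle 3 [(15,1) (19,1) (22,9) (18,10) (15,2)]:
  edge (15,1)–(19,1): clear
  edge (19,1)–(22,9): clear
  edge (22,9)–(18,10): clear
  edge (18,10)–(15,2): clear
  edge (15,2)–(15,1): clear
  midpoint (5,10) outside
  → clear
Obstacle 4 [(3,13) (9,13) (5,23)]:
  edge (3,13)–(9,13): crosses AB
  edge (9,13)–(5,23): crosses AB
  edge (5,23)–(3,13): clear
  → BLOCKED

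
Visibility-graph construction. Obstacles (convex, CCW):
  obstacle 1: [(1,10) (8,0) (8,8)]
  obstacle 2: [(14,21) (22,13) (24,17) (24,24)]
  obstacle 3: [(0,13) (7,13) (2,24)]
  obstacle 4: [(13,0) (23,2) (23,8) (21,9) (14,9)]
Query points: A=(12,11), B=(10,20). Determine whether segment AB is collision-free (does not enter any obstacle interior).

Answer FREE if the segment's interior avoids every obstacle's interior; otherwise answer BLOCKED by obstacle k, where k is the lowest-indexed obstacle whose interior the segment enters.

Obstacle 1 [(1,10) (8,0) (8,8)]:
  edge (1,10)–(8,0): clear
  edge (8,0)–(8,8): clear
  edge (8,8)–(1,10): clear
  midpoint (11,31/2) outside
  → clear
Obstacle 2 [(14,21) (22,13) (24,17) (24,24)]:
  edge (14,21)–(22,13): clear
  edge (22,13)–(24,17): clear
  edge (24,17)–(24,24): clear
  edge (24,24)–(14,21): clear
  midpoint (11,31/2) outside
  → clear
Obstacle 3 [(0,13) (7,13) (2,24)]:
  edge (0,13)–(7,13): clear
  edge (7,13)–(2,24): clear
  edge (2,24)–(0,13): clear
  midpoint (11,31/2) outside
  → clear
Obstacle 4 [(13,0) (23,2) (23,8) (21,9) (14,9)]:
  edge (13,0)–(23,2): clear
  edge (23,2)–(23,8): clear
  edge (23,8)–(21,9): clear
  edge (21,9)–(14,9): clear
  edge (14,9)–(13,0): clear
  midpoint (11,31/2) outside
  → clear

FREE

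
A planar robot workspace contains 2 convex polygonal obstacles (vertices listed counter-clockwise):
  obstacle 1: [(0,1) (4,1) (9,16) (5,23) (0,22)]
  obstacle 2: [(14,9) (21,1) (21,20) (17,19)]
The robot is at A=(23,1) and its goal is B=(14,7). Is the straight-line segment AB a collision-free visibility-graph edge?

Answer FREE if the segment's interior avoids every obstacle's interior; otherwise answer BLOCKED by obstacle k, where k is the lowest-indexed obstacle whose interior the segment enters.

Obstacle 1 [(0,1) (4,1) (9,16) (5,23) (0,22)]:
  edge (0,1)–(4,1): clear
  edge (4,1)–(9,16): clear
  edge (9,16)–(5,23): clear
  edge (5,23)–(0,22): clear
  edge (0,22)–(0,1): clear
  midpoint (37/2,4) outside
  → clear
Obstacle 2 [(14,9) (21,1) (21,20) (17,19)]:
  edge (14,9)–(21,1): crosses AB
  edge (21,1)–(21,20): crosses AB
  edge (21,20)–(17,19): clear
  edge (17,19)–(14,9): clear
  → BLOCKED

BLOCKED by obstacle 2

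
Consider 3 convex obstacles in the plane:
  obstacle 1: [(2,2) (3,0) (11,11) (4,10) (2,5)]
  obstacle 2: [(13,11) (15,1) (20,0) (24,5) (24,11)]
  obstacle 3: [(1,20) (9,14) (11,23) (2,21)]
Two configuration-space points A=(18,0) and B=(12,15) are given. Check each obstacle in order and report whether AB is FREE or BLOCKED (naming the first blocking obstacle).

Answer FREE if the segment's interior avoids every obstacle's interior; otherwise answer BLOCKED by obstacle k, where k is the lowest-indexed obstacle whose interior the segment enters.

BLOCKED by obstacle 2

Obstacle 1 [(2,2) (3,0) (11,11) (4,10) (2,5)]:
  edge (2,2)–(3,0): clear
  edge (3,0)–(11,11): clear
  edge (11,11)–(4,10): clear
  edge (4,10)–(2,5): clear
  edge (2,5)–(2,2): clear
  midpoint (15,15/2) outside
  → clear
Obstacle 2 [(13,11) (15,1) (20,0) (24,5) (24,11)]:
  edge (13,11)–(15,1): clear
  edge (15,1)–(20,0): crosses AB
  edge (20,0)–(24,5): clear
  edge (24,5)–(24,11): clear
  edge (24,11)–(13,11): crosses AB
  → BLOCKED
Obstacle 3 [(1,20) (9,14) (11,23) (2,21)]:
  edge (1,20)–(9,14): clear
  edge (9,14)–(11,23): clear
  edge (11,23)–(2,21): clear
  edge (2,21)–(1,20): clear
  midpoint (15,15/2) outside
  → clear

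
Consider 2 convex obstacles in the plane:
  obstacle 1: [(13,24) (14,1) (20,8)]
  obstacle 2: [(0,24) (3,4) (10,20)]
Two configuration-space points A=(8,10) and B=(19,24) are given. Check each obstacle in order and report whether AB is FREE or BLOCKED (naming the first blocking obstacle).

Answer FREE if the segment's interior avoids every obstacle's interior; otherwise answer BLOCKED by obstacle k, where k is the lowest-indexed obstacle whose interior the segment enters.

Obstacle 1 [(13,24) (14,1) (20,8)]:
  edge (13,24)–(14,1): crosses AB
  edge (14,1)–(20,8): clear
  edge (20,8)–(13,24): crosses AB
  → BLOCKED
Obstacle 2 [(0,24) (3,4) (10,20)]:
  edge (0,24)–(3,4): clear
  edge (3,4)–(10,20): clear
  edge (10,20)–(0,24): clear
  midpoint (27/2,17) outside
  → clear

BLOCKED by obstacle 1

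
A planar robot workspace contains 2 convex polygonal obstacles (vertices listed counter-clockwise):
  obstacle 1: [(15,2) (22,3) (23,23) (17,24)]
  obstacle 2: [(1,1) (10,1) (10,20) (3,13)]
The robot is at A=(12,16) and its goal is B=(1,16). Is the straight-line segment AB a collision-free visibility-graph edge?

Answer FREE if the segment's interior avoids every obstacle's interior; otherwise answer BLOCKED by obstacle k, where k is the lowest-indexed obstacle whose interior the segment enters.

BLOCKED by obstacle 2

Obstacle 1 [(15,2) (22,3) (23,23) (17,24)]:
  edge (15,2)–(22,3): clear
  edge (22,3)–(23,23): clear
  edge (23,23)–(17,24): clear
  edge (17,24)–(15,2): clear
  midpoint (13/2,16) outside
  → clear
Obstacle 2 [(1,1) (10,1) (10,20) (3,13)]:
  edge (1,1)–(10,1): clear
  edge (10,1)–(10,20): crosses AB
  edge (10,20)–(3,13): crosses AB
  edge (3,13)–(1,1): clear
  → BLOCKED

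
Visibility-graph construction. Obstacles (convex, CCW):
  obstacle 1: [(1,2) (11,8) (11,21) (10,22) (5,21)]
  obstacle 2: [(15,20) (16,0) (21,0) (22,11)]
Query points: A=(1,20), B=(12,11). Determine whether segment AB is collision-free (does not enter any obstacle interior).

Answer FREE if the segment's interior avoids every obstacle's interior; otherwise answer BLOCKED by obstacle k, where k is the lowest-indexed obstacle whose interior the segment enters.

BLOCKED by obstacle 1

Obstacle 1 [(1,2) (11,8) (11,21) (10,22) (5,21)]:
  edge (1,2)–(11,8): clear
  edge (11,8)–(11,21): crosses AB
  edge (11,21)–(10,22): clear
  edge (10,22)–(5,21): clear
  edge (5,21)–(1,2): crosses AB
  → BLOCKED
Obstacle 2 [(15,20) (16,0) (21,0) (22,11)]:
  edge (15,20)–(16,0): clear
  edge (16,0)–(21,0): clear
  edge (21,0)–(22,11): clear
  edge (22,11)–(15,20): clear
  midpoint (13/2,31/2) outside
  → clear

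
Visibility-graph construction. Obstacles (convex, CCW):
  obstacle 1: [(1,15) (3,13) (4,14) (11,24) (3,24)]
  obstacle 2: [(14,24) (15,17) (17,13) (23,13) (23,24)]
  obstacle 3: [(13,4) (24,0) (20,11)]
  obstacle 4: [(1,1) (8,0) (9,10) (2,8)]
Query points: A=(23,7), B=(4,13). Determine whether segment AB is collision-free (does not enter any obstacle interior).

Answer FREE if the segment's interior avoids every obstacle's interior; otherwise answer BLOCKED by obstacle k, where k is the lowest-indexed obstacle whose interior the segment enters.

Obstacle 1 [(1,15) (3,13) (4,14) (11,24) (3,24)]:
  edge (1,15)–(3,13): clear
  edge (3,13)–(4,14): clear
  edge (4,14)–(11,24): clear
  edge (11,24)–(3,24): clear
  edge (3,24)–(1,15): clear
  midpoint (27/2,10) outside
  → clear
Obstacle 2 [(14,24) (15,17) (17,13) (23,13) (23,24)]:
  edge (14,24)–(15,17): clear
  edge (15,17)–(17,13): clear
  edge (17,13)–(23,13): clear
  edge (23,13)–(23,24): clear
  edge (23,24)–(14,24): clear
  midpoint (27/2,10) outside
  → clear
Obstacle 3 [(13,4) (24,0) (20,11)]:
  edge (13,4)–(24,0): clear
  edge (24,0)–(20,11): crosses AB
  edge (20,11)–(13,4): crosses AB
  → BLOCKED
Obstacle 4 [(1,1) (8,0) (9,10) (2,8)]:
  edge (1,1)–(8,0): clear
  edge (8,0)–(9,10): clear
  edge (9,10)–(2,8): clear
  edge (2,8)–(1,1): clear
  midpoint (27/2,10) outside
  → clear

BLOCKED by obstacle 3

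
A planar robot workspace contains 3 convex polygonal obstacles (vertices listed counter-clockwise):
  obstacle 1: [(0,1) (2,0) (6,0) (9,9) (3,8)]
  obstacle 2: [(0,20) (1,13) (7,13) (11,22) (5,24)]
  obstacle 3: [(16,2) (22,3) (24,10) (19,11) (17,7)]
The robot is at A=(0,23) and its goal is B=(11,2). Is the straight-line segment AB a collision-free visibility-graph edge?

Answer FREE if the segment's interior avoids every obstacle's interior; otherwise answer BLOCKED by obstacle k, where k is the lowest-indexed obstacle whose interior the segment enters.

Obstacle 1 [(0,1) (2,0) (6,0) (9,9) (3,8)]:
  edge (0,1)–(2,0): clear
  edge (2,0)–(6,0): clear
  edge (6,0)–(9,9): crosses AB
  edge (9,9)–(3,8): crosses AB
  edge (3,8)–(0,1): clear
  → BLOCKED
Obstacle 2 [(0,20) (1,13) (7,13) (11,22) (5,24)]:
  edge (0,20)–(1,13): clear
  edge (1,13)–(7,13): crosses AB
  edge (7,13)–(11,22): clear
  edge (11,22)–(5,24): clear
  edge (5,24)–(0,20): crosses AB
  → BLOCKED
Obstacle 3 [(16,2) (22,3) (24,10) (19,11) (17,7)]:
  edge (16,2)–(22,3): clear
  edge (22,3)–(24,10): clear
  edge (24,10)–(19,11): clear
  edge (19,11)–(17,7): clear
  edge (17,7)–(16,2): clear
  midpoint (11/2,25/2) outside
  → clear

BLOCKED by obstacle 1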